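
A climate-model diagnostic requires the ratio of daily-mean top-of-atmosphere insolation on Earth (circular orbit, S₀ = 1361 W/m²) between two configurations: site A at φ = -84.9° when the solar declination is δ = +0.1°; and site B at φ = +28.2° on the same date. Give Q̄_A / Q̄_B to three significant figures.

— Configuration A (φ=-84.9°):
cos H₀ = −tan(-84.9°) tan(+0.100°) = 0.0196, H₀ = 1.5512 rad.
Bracket: H₀ sin φ sin δ + cos φ cos δ sin H₀ = 1.5512×-0.99604×0.00175 + 0.08889×1.00000×0.99981 = -0.002704 + 0.088873 = 0.086169.
Q̄ = (S₀/π) × [bracket] = (1361/π) × 0.086169 = 37.330 W/m².
— Configuration B (φ=+28.2°):
cos H₀ = −tan(+28.2°) tan(+0.100°) = -0.0009, H₀ = 1.5717 rad.
Bracket: H₀ sin φ sin δ + cos φ cos δ sin H₀ = 1.5717×0.47255×0.00175 + 0.88130×1.00000×1.00000 = 0.001300 + 0.881300 = 0.882600.
Q̄ = (S₀/π) × [bracket] = (1361/π) × 0.882600 = 382.36 W/m².
Ratio Q̄_A / Q̄_B = 37.330 / 382.36 = 0.09763.

Q̄_A / Q̄_B ≈ 0.0976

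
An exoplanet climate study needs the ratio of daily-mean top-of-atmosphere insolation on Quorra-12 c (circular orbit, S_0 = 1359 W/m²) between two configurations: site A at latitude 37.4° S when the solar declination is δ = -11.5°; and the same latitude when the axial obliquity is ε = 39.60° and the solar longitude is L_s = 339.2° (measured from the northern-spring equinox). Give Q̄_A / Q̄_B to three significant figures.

Q̄_A / Q̄_B ≈ 0.976

— Configuration A (ϕ=-37.4°):
cos h₀ = −tan(-37.4°) tan(-11.500°) = -0.1556, h₀ = 1.7270 rad.
Bracket: h₀ sin ϕ sin δ + cos ϕ cos δ sin h₀ = 1.7270×-0.60738×-0.19937 + 0.79441×0.97992×0.98783 = 0.209128 + 0.768984 = 0.978112.
Q̄ = (S_0/π) × [bracket] = (1359/π) × 0.978112 = 423.11 W/m².
— Configuration B (ϕ=-37.4°):
Solar declination: sin δ = sin ε · sin L_s = sin 39.60° × sin 339.2° = -0.22635, so δ = -13.082°.
cos h₀ = −tan(-37.4°) tan(-13.082°) = -0.1777, h₀ = 1.7494 rad.
Bracket: h₀ sin ϕ sin δ + cos ϕ cos δ sin h₀ = 1.7494×-0.60738×-0.22635 + 0.79441×0.97405×0.98409 = 0.240508 + 0.761484 = 1.001992.
Q̄ = (S_0/π) × [bracket] = (1359/π) × 1.001992 = 433.44 W/m².
Ratio Q̄_A / Q̄_B = 423.11 / 433.44 = 0.9762.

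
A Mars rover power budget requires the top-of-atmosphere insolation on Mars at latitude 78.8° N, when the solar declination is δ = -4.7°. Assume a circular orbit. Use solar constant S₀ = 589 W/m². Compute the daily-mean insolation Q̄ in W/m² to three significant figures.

cos H₀ = −tan(+78.8°) tan(-4.700°) = 0.4152, H₀ = 1.1426 rad.
Bracket: H₀ sin φ sin δ + cos φ cos δ sin H₀ = 1.1426×0.98096×-0.08194 + 0.19423×0.99664×0.90972 = -0.091842 + 0.176101 = 0.084259.
Q̄ = (S₀/π) × [bracket] = (589/π) × 0.084259 = 15.80 W/m².

Q̄ ≈ 15.8 W/m²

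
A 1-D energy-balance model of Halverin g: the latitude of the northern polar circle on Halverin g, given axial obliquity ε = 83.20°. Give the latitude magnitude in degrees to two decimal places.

6.80°

The polar circle is the lowest latitude that experiences at least one full rotation of continuous daylight at the northern-summer solstice; it lies at |ϕ| = 90° − ε = 90° − 83.20° = 6.80°.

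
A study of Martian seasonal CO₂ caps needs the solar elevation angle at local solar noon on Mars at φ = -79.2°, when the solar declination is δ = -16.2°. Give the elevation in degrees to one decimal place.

27.0°

At local noon the hour angle is zero, so the zenith angle equals |φ − δ| = |-79.2° − (-16.200°)| = 63.000°.
Elevation = 90° − 63.000° = 27.0°.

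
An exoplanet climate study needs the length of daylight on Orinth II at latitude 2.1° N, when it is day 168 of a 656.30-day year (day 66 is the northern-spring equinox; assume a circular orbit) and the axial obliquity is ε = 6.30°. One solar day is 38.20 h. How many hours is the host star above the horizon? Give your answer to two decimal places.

Solar longitude: L_s = 360° × (168 − 66)/656.30 = 55.950°.
sin δ = sin 6.30° × sin 55.950° = 0.09092, so δ = +5.217°.
cos h₀ = −tan ϕ · tan δ = −tan(+2.1°) × tan(+5.217°) = -0.0033, so h₀ = 1.5741 rad = 90.19°.
Daylight = 2h₀/(2π) × 38.20 h = (1.5741/π) × 38.20 = 19.14 h.

19.14 h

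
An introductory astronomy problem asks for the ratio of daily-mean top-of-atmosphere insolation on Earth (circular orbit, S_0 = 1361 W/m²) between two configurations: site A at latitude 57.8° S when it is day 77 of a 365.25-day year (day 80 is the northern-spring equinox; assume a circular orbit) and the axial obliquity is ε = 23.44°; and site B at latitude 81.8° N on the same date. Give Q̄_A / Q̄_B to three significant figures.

Q̄_A / Q̄_B ≈ 5.00

— Configuration A (ϕ=-57.8°):
Solar longitude: L_s = 360° × (77 − 80)/365.25 = -2.957°, i.e. -2.957° + 360° = 357.043°.
sin δ = sin 23.44° × sin 357.043° = -0.02052, so δ = -1.176°.
cos h₀ = −tan(-57.8°) tan(-1.176°) = -0.0326, h₀ = 1.6034 rad.
Bracket: h₀ sin ϕ sin δ + cos ϕ cos δ sin h₀ = 1.6034×-0.84619×-0.02052 + 0.53288×0.99979×0.99947 = 0.027841 + 0.532486 = 0.560327.
Q̄ = (S_0/π) × [bracket] = (1361/π) × 0.560327 = 242.74 W/m².
— Configuration B (ϕ=+81.8°):
cos h₀ = −tan(+81.8°) tan(-1.176°) = 0.1424, h₀ = 1.4279 rad.
Bracket: h₀ sin ϕ sin δ + cos ϕ cos δ sin h₀ = 1.4279×0.98978×-0.02052 + 0.14263×0.99979×0.98981 = -0.029001 + 0.141147 = 0.112146.
Q̄ = (S_0/π) × [bracket] = (1361/π) × 0.112146 = 48.584 W/m².
Ratio Q̄_A / Q̄_B = 242.74 / 48.584 = 4.996.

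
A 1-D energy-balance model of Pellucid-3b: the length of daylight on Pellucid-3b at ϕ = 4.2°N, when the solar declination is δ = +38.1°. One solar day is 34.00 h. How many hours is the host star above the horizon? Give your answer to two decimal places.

17.62 h

cos h₀ = −tan ϕ · tan δ = −tan(+4.2°) × tan(+38.100°) = -0.0576, so h₀ = 1.6284 rad = 93.30°.
Daylight = 2h₀/(2π) × 34.00 h = (1.6284/π) × 34.00 = 17.62 h.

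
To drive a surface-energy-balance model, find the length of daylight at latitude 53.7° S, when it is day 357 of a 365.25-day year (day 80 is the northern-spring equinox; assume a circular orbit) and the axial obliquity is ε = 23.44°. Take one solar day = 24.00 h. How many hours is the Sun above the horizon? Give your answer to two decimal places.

16.81 h

Solar longitude: L_s = 360° × (357 − 80)/365.25 = 273.018°.
sin δ = sin 23.44° × sin 273.018° = -0.39724, so δ = -23.406°.
cos h₀ = −tan ϕ · tan δ = −tan(-53.7°) × tan(-23.406°) = -0.5893, so h₀ = 2.2009 rad = 126.10°.
Daylight = 2h₀/(2π) × 24.00 h = (2.2009/π) × 24.00 = 16.81 h.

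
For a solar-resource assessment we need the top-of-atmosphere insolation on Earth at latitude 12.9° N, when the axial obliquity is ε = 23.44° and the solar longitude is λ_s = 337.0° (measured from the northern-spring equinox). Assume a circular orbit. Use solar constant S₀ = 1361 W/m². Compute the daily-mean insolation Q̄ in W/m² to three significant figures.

Q̄ ≈ 394 W/m²

Solar declination: sin δ = sin ε · sin λ_s = sin 23.44° × sin 337.0° = -0.15543, so δ = -8.942°.
cos H₀ = −tan(+12.9°) tan(-8.942°) = 0.0360, H₀ = 1.5348 rad.
Bracket: H₀ sin φ sin δ + cos φ cos δ sin H₀ = 1.5348×0.22325×-0.15543 + 0.97476×0.98785×0.99935 = -0.053257 + 0.962291 = 0.909034.
Q̄ = (S₀/π) × [bracket] = (1361/π) × 0.909034 = 393.8 W/m².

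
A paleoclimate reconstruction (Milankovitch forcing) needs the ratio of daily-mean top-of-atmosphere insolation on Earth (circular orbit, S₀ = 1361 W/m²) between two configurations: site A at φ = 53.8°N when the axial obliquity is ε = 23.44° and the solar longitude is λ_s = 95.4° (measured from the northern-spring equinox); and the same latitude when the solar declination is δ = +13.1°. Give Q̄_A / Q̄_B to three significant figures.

— Configuration A (φ=+53.8°):
Solar declination: sin δ = sin ε · sin λ_s = sin 23.44° × sin 95.4° = 0.39602, so δ = +23.330°.
cos H₀ = −tan(+53.8°) tan(+23.330°) = -0.5893, H₀ = 2.2010 rad.
Bracket: H₀ sin φ sin δ + cos φ cos δ sin H₀ = 2.2010×0.80696×0.39602 + 0.59061×0.91824×0.80793 = 0.703379 + 0.438158 = 1.141537.
Q̄ = (S₀/π) × [bracket] = (1361/π) × 1.141537 = 494.54 W/m².
— Configuration B (φ=+53.8°):
cos H₀ = −tan(+53.8°) tan(+13.100°) = -0.3180, H₀ = 1.8944 rad.
Bracket: H₀ sin φ sin δ + cos φ cos δ sin H₀ = 1.8944×0.80696×0.22665 + 0.59061×0.97398×0.94811 = 0.346481 + 0.545393 = 0.891874.
Q̄ = (S₀/π) × [bracket] = (1361/π) × 0.891874 = 386.38 W/m².
Ratio Q̄_A / Q̄_B = 494.54 / 386.38 = 1.280.

Q̄_A / Q̄_B ≈ 1.28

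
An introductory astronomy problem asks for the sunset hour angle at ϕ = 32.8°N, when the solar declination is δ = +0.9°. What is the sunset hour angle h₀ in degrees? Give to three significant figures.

cos h₀ = −tan ϕ · tan δ = −tan(+32.8°) × tan(+0.900°) = -0.0101, so h₀ = 1.5809 rad = 90.58°.

h₀ = 90.6°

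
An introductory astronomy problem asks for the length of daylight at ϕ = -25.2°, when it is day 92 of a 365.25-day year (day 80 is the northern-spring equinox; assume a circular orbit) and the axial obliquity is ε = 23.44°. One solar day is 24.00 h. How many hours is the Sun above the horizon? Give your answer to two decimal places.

Solar longitude: L_s = 360° × (92 − 80)/365.25 = 11.828°.
sin δ = sin 23.44° × sin 11.828° = 0.08153, so δ = +4.677°.
cos h₀ = −tan ϕ · tan δ = −tan(-25.2°) × tan(+4.677°) = 0.0385, so h₀ = 1.5323 rad = 87.79°.
Daylight = 2h₀/(2π) × 24.00 h = (1.5323/π) × 24.00 = 11.71 h.

11.71 h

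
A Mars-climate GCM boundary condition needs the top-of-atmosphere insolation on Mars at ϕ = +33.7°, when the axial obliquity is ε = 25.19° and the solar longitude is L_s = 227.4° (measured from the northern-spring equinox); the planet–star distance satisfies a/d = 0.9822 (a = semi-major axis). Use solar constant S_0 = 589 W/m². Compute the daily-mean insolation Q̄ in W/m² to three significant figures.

Solar declination: sin δ = sin ε · sin L_s = sin 25.19° × sin 227.4° = -0.31330, so δ = -18.258°.
cos h₀ = −tan(+33.7°) tan(-18.258°) = 0.2200, h₀ = 1.3490 rad.
Bracket: h₀ sin ϕ sin δ + cos ϕ cos δ sin h₀ = 1.3490×0.55484×-0.31330 + 0.83195×0.94965×0.97550 = -0.234499 + 0.770705 = 0.536206.
Inverse-square distance factor (a/d)² = 0.9822² = 0.964717.
Q̄ = (S_0/π) × 0.964717 × [bracket] = (589/π) × 0.964717 × 0.536206 = 96.98 W/m².

Q̄ ≈ 97.0 W/m²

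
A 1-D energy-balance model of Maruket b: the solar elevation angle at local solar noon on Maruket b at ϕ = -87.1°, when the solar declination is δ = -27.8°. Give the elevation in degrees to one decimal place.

30.7°

At local noon the hour angle is zero, so the zenith angle equals |ϕ − δ| = |-87.1° − (-27.800°)| = 59.300°.
Elevation = 90° − 59.300° = 30.7°.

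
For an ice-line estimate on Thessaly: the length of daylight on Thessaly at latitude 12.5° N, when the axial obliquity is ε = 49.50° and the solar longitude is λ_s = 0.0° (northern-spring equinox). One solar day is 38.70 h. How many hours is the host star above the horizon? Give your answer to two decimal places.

19.35 h

Solar declination: sin δ = sin ε · sin λ_s = sin 49.50° × sin 0.0° = 0.00000, so δ = +0.000°.
cos H₀ = −tan φ · tan δ = −tan(+12.5°) × tan(+0.000°) = -0.0000, so H₀ = 1.5708 rad = 90.00°.
Daylight = 2H₀/(2π) × 38.70 h = (1.5708/π) × 38.70 = 19.35 h.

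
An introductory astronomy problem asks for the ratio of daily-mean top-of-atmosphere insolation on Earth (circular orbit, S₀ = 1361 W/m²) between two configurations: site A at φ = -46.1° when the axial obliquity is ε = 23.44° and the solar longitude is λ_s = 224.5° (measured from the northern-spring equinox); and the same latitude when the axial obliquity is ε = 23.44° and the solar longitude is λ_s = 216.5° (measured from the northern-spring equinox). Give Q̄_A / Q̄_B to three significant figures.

— Configuration A (φ=-46.1°):
Solar declination: sin δ = sin ε · sin λ_s = sin 23.44° × sin 224.5° = -0.27881, so δ = -16.189°.
cos H₀ = −tan(-46.1°) tan(-16.189°) = -0.3017, H₀ = 1.8773 rad.
Bracket: H₀ sin φ sin δ + cos φ cos δ sin H₀ = 1.8773×-0.72055×-0.27881 + 0.69340×0.96035×0.95340 = 0.377143 + 0.634875 = 1.012018.
Q̄ = (S₀/π) × [bracket] = (1361/π) × 1.012018 = 438.43 W/m².
— Configuration B (φ=-46.1°):
Solar declination: sin δ = sin ε · sin λ_s = sin 23.44° × sin 216.5° = -0.23661, so δ = -13.687°.
cos H₀ = −tan(-46.1°) tan(-13.687°) = -0.2531, H₀ = 1.8266 rad.
Bracket: H₀ sin φ sin δ + cos φ cos δ sin H₀ = 1.8266×-0.72055×-0.23661 + 0.69340×0.97160×0.96745 = 0.311416 + 0.651778 = 0.963194.
Q̄ = (S₀/π) × [bracket] = (1361/π) × 0.963194 = 417.27 W/m².
Ratio Q̄_A / Q̄_B = 438.43 / 417.27 = 1.051.

Q̄_A / Q̄_B ≈ 1.05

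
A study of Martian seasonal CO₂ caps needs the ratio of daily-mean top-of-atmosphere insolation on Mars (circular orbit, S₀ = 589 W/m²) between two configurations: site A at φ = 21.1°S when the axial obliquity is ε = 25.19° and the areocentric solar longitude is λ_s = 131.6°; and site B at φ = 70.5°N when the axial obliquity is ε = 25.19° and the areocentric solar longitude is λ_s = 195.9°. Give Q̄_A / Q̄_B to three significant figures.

— Configuration A (φ=-21.1°):
sin δ = sin 25.19° × sin 131.6° = 0.31828, so δ = +18.559°.
cos H₀ = −tan(-21.1°) tan(+18.559°) = 0.1296, H₀ = 1.4409 rad.
Bracket: H₀ sin φ sin δ + cos φ cos δ sin H₀ = 1.4409×-0.36000×0.31828 + 0.93295×0.94800×0.99157 = -0.165099 + 0.876981 = 0.711882.
Q̄ = (S₀/π) × [bracket] = (589/π) × 0.711882 = 133.47 W/m².
— Configuration B (φ=+70.5°):
sin δ = sin 25.19° × sin 195.9° = -0.11660, so δ = -6.696°.
cos H₀ = −tan(+70.5°) tan(-6.696°) = 0.3315, H₀ = 1.2329 rad.
Bracket: H₀ sin φ sin δ + cos φ cos δ sin H₀ = 1.2329×0.94264×-0.11660 + 0.33381×0.99318×0.94344 = -0.135510 + 0.312782 = 0.177272.
Q̄ = (S₀/π) × [bracket] = (589/π) × 0.177272 = 33.236 W/m².
Ratio Q̄_A / Q̄_B = 133.47 / 33.236 = 4.016.

Q̄_A / Q̄_B ≈ 4.02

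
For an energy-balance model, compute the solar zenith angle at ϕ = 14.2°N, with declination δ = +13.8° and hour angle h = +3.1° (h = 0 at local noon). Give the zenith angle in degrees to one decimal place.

cos θ_z = sin ϕ sin δ + cos ϕ cos δ cos h = 0.058514 + 0.940084 = 0.998598.
θ_z = arccos(0.998598) = 3.0°.

θ_z = 3.0°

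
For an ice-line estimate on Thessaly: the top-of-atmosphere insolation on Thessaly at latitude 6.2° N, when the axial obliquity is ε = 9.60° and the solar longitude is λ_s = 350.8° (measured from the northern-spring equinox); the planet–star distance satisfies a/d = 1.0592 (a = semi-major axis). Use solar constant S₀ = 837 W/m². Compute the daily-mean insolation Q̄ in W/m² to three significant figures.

Solar declination: sin δ = sin ε · sin λ_s = sin 9.60° × sin 350.8° = -0.02666, so δ = -1.528°.
cos H₀ = −tan(+6.2°) tan(-1.528°) = 0.0029, H₀ = 1.5679 rad.
Bracket: H₀ sin φ sin δ + cos φ cos δ sin H₀ = 1.5679×0.10800×-0.02666 + 0.99415×0.99964×1.00000 = -0.004514 + 0.993792 = 0.989278.
Inverse-square distance factor (a/d)² = 1.0592² = 1.121905.
Q̄ = (S₀/π) × 1.121905 × [bracket] = (837/π) × 1.121905 × 0.989278 = 295.7 W/m².

Q̄ ≈ 296 W/m²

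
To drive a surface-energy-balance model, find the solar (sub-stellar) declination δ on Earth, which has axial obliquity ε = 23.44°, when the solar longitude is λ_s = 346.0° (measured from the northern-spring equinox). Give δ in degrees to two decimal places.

sin δ = sin ε · sin λ_s = sin 23.44° × sin 346.0° = -0.096234.
δ = arcsin(-0.096234) = -5.52°.

δ = -5.52°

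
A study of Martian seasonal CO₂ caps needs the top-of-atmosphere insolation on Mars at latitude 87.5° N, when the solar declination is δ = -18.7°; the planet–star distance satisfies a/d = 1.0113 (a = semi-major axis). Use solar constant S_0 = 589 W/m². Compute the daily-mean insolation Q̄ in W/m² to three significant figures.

Q̄ ≈ 0.00 W/m²

cos h₀ = −tan(+87.5°) tan(-18.700°) = 7.7525 ≥ 1 ⇒ polar night, h₀ = 0 and Q̄ = 0.
Inverse-square distance factor (a/d)² = 1.0113² = 1.022728.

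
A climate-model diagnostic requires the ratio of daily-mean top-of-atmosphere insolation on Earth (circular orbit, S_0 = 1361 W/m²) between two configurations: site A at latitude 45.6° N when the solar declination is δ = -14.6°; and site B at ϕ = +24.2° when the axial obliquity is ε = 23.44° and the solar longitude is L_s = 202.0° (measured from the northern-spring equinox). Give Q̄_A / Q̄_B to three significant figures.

— Configuration A (ϕ=+45.6°):
cos h₀ = −tan(+45.6°) tan(-14.600°) = 0.2660, h₀ = 1.3016 rad.
Bracket: h₀ sin ϕ sin δ + cos ϕ cos δ sin h₀ = 1.3016×0.71447×-0.25207 + 0.69966×0.96771×0.96397 = -0.234414 + 0.652673 = 0.418259.
Q̄ = (S_0/π) × [bracket] = (1361/π) × 0.418259 = 181.20 W/m².
— Configuration B (ϕ=+24.2°):
Solar declination: sin δ = sin ε · sin L_s = sin 23.44° × sin 202.0° = -0.14901, so δ = -8.570°.
cos h₀ = −tan(+24.2°) tan(-8.570°) = 0.0677, h₀ = 1.5030 rad.
Bracket: h₀ sin ϕ sin δ + cos ϕ cos δ sin h₀ = 1.5030×0.40992×-0.14901 + 0.91212×0.98884×0.99770 = -0.091807 + 0.899866 = 0.808059.
Q̄ = (S_0/π) × [bracket] = (1361/π) × 0.808059 = 350.07 W/m².
Ratio Q̄_A / Q̄_B = 181.20 / 350.07 = 0.5176.

Q̄_A / Q̄_B ≈ 0.518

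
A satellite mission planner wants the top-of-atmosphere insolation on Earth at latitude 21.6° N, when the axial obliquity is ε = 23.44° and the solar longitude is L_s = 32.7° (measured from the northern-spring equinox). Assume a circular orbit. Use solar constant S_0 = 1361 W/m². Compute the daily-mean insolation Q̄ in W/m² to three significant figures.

Q̄ ≈ 449 W/m²

Solar declination: sin δ = sin ε · sin L_s = sin 23.44° × sin 32.7° = 0.21490, so δ = +12.410°.
cos h₀ = −tan(+21.6°) tan(+12.410°) = -0.0871, h₀ = 1.6580 rad.
Bracket: h₀ sin ϕ sin δ + cos ϕ cos δ sin h₀ = 1.6580×0.36812×0.21490 + 0.92978×0.97664×0.99620 = 0.131163 + 0.904610 = 1.035773.
Q̄ = (S_0/π) × [bracket] = (1361/π) × 1.035773 = 448.7 W/m².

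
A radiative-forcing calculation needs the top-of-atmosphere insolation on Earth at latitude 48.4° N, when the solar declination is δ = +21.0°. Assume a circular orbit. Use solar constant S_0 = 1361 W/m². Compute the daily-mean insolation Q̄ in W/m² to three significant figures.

Q̄ ≈ 476 W/m²

cos h₀ = −tan(+48.4°) tan(+21.000°) = -0.4324, h₀ = 2.0179 rad.
Bracket: h₀ sin ϕ sin δ + cos ϕ cos δ sin h₀ = 2.0179×0.74780×0.35837 + 0.66393×0.93358×0.90170 = 0.540775 + 0.558902 = 1.099677.
Q̄ = (S_0/π) × [bracket] = (1361/π) × 1.099677 = 476.4 W/m².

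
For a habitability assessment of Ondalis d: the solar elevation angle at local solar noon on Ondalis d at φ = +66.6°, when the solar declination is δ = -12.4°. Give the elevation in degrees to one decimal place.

11.0°

At local noon the hour angle is zero, so the zenith angle equals |φ − δ| = |+66.6° − (-12.400°)| = 79.000°.
Elevation = 90° − 79.000° = 11.0°.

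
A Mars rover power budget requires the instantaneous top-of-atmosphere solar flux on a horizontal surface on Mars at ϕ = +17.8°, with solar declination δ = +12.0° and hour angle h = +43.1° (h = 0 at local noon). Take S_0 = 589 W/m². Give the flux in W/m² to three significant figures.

438 W/m²

cos θ_z = sin ϕ sin δ + cos ϕ cos δ cos h = 0.063558 + 0.680017 = 0.743575.
Flux = S_0 · cos θ_z = 589 × 0.743575 = 438.0 W/m².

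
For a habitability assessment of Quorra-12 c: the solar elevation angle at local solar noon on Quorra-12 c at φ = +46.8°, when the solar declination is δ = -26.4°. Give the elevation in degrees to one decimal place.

At local noon the hour angle is zero, so the zenith angle equals |φ − δ| = |+46.8° − (-26.400°)| = 73.200°.
Elevation = 90° − 73.200° = 16.8°.

16.8°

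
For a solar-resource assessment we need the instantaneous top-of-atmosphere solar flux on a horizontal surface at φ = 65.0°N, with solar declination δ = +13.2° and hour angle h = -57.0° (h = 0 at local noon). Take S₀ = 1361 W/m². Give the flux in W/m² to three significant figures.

587 W/m²

cos θ_z = sin φ sin δ + cos φ cos δ cos h = 0.206956 + 0.224093 = 0.431049.
Flux = S₀ · cos θ_z = 1361 × 0.431049 = 586.7 W/m².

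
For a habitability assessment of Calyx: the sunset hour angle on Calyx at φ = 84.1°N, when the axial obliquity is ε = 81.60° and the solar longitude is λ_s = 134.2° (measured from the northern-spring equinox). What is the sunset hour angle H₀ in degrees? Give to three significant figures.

H₀ = 180°

Solar declination: sin δ = sin ε · sin λ_s = sin 81.60° × sin 134.2° = 0.70922, so δ = +45.171°.
Sunrise equation: cos H₀ = −tan φ · tan δ = -9.7349 ≤ −1, so the host star never sets (polar day) and H₀ = π.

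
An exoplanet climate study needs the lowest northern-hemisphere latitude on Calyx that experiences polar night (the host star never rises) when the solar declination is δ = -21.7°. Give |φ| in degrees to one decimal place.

|φ| = 68.3°

Polar night requires cos H₀ = −tan φ tan δ ≥ 1, i.e. tan φ tan δ ≤ −1.
The boundary is |tan φ| · |tan δ| = 1, so |φ| = 90° − |δ| = 90° − 21.7° = 68.3° in the northern hemisphere.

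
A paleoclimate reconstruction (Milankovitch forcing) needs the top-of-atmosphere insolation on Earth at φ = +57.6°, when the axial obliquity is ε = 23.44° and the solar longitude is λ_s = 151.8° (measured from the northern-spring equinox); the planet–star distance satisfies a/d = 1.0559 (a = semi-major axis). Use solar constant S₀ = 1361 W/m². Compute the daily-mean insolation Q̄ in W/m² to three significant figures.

Q̄ ≈ 386 W/m²

Solar declination: sin δ = sin ε · sin λ_s = sin 23.44° × sin 151.8° = 0.18798, so δ = +10.835°.
cos H₀ = −tan(+57.6°) tan(+10.835°) = -0.3016, H₀ = 1.8771 rad.
Bracket: H₀ sin φ sin δ + cos φ cos δ sin H₀ = 1.8771×0.84433×0.18798 + 0.53583×0.98217×0.95344 = 0.297928 + 0.501773 = 0.799701.
Inverse-square distance factor (a/d)² = 1.0559² = 1.114925.
Q̄ = (S₀/π) × 1.114925 × [bracket] = (1361/π) × 1.114925 × 0.799701 = 386.3 W/m².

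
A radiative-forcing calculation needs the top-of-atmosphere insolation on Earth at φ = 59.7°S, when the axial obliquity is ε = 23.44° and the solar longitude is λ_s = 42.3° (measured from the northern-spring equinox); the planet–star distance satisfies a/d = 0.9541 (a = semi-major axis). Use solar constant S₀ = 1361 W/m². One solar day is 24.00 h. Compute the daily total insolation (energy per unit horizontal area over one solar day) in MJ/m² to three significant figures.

6.10 MJ/m²

Solar declination: sin δ = sin ε · sin λ_s = sin 23.44° × sin 42.3° = 0.26772, so δ = +15.528°.
cos H₀ = −tan(-59.7°) tan(+15.528°) = 0.4755, H₀ = 1.0753 rad.
Bracket: H₀ sin φ sin δ + cos φ cos δ sin H₀ = 1.0753×-0.86340×0.26772 + 0.50453×0.96350×0.87972 = -0.248555 + 0.427645 = 0.179090.
Inverse-square distance factor (a/d)² = 0.9541² = 0.910307.
Q̄ = (S₀/π) × 0.910307 × [bracket] = (1361/π) × 0.910307 × 0.179090 = 70.626 W/m².
Daily total = Q̄ × 24.00 h × 3600 s/h = 70.626 × 24.00 × 3600 / 10⁶ = 6.102 MJ/m².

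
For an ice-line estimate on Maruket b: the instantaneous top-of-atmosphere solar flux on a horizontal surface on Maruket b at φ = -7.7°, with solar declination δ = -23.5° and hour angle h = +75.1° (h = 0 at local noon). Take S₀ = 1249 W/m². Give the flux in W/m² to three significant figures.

359 W/m²

cos θ_z = sin φ sin δ + cos φ cos δ cos h = 0.053427 + 0.233680 = 0.287107.
Flux = S₀ · cos θ_z = 1249 × 0.287107 = 358.6 W/m².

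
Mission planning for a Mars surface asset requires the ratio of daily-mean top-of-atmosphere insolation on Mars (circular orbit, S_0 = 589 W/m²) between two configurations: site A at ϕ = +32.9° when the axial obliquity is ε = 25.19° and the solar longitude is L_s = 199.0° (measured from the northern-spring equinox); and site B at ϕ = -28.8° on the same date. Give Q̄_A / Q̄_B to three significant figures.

— Configuration A (ϕ=+32.9°):
Solar declination: sin δ = sin ε · sin L_s = sin 25.19° × sin 199.0° = -0.13857, so δ = -7.965°.
cos h₀ = −tan(+32.9°) tan(-7.965°) = 0.0905, h₀ = 1.4802 rad.
Bracket: h₀ sin ϕ sin δ + cos ϕ cos δ sin h₀ = 1.4802×0.54317×-0.13857 + 0.83962×0.99035×0.99589 = -0.111410 + 0.828100 = 0.716690.
Q̄ = (S_0/π) × [bracket] = (589/π) × 0.716690 = 134.37 W/m².
— Configuration B (ϕ=-28.8°):
cos h₀ = −tan(-28.8°) tan(-7.965°) = -0.0769, h₀ = 1.6478 rad.
Bracket: h₀ sin ϕ sin δ + cos ϕ cos δ sin h₀ = 1.6478×-0.48175×-0.13857 + 0.87631×0.99035×0.99704 = 0.110001 + 0.865285 = 0.975286.
Q̄ = (S_0/π) × [bracket] = (589/π) × 0.975286 = 182.85 W/m².
Ratio Q̄_A / Q̄_B = 134.37 / 182.85 = 0.7349.

Q̄_A / Q̄_B ≈ 0.735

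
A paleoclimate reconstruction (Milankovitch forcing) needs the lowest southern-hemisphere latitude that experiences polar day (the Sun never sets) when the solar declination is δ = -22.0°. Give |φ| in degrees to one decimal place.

|φ| = 68.0°

Polar day requires cos H₀ = −tan φ tan δ ≤ −1, i.e. tan φ tan δ ≥ 1.
The boundary is |tan φ| · |tan δ| = 1, so |φ| = 90° − |δ| = 90° − 22.0° = 68.0° in the southern hemisphere.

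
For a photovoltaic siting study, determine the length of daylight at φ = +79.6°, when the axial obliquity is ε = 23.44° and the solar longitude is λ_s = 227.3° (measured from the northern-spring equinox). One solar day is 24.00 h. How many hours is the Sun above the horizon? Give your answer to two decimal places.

0.00 h

Solar declination: sin δ = sin ε · sin λ_s = sin 23.44° × sin 227.3° = -0.29234, so δ = -16.998°.
cos H₀ = −tan φ · tan δ = 1.6656 ≥ 1, so the Sun never rises (polar night) and H₀ = 0.
Daylight = 2H₀/(2π) × 24.00 h = (0.0000/π) × 24.00 = 0.00 h.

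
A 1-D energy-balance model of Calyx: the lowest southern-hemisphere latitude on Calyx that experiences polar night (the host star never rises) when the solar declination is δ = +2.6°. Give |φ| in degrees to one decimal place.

Polar night requires cos H₀ = −tan φ tan δ ≥ 1, i.e. tan φ tan δ ≤ −1.
The boundary is |tan φ| · |tan δ| = 1, so |φ| = 90° − |δ| = 90° − 2.6° = 87.4° in the southern hemisphere.

|φ| = 87.4°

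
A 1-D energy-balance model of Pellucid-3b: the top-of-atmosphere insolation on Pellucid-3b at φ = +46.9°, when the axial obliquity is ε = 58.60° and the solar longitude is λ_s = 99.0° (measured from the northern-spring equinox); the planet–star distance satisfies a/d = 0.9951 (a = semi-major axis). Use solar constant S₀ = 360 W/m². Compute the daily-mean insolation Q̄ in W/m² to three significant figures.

Solar declination: sin δ = sin ε · sin λ_s = sin 58.60° × sin 99.0° = 0.84304, so δ = +57.463°.
cos H₀ = −tan(+46.9°) tan(+57.463°) = -1.6750 ≤ −1 ⇒ polar day, H₀ = π.
Bracket: H₀ sin φ sin δ + cos φ cos δ sin H₀ = 3.1416×0.73016×0.84304 + 0.68327×0.53785×0.00000 = 1.933825 + 0.000000 = 1.933825.
Inverse-square distance factor (a/d)² = 0.9951² = 0.990224.
Q̄ = (S₀/π) × 0.990224 × [bracket] = (360/π) × 0.990224 × 1.933825 = 219.4 W/m².

Q̄ ≈ 219 W/m²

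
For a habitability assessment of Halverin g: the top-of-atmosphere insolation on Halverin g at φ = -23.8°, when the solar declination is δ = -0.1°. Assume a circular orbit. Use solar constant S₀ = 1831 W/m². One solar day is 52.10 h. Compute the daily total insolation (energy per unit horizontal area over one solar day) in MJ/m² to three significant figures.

cos H₀ = −tan(-23.8°) tan(-0.100°) = -0.0008, H₀ = 1.5716 rad.
Bracket: H₀ sin φ sin δ + cos φ cos δ sin H₀ = 1.5716×-0.40355×-0.00175 + 0.91496×1.00000×1.00000 = 0.001110 + 0.914960 = 0.916070.
Q̄ = (S₀/π) × [bracket] = (1831/π) × 0.916070 = 533.91 W/m².
Daily total = Q̄ × 52.10 h × 3600 s/h = 533.91 × 52.10 × 3600 / 10⁶ = 100.1 MJ/m².

100 MJ/m²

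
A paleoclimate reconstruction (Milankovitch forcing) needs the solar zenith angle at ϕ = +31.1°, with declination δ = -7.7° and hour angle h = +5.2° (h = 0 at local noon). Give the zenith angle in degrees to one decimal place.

θ_z = 39.1°

cos θ_z = sin ϕ sin δ + cos ϕ cos δ cos h = -0.069208 + 0.845054 = 0.775846.
θ_z = arccos(0.775846) = 39.1°.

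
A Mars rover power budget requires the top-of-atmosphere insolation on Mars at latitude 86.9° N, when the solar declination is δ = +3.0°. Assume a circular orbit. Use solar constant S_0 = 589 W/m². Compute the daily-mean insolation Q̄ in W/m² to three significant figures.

Q̄ ≈ 30.8 W/m²

cos h₀ = −tan(+86.9°) tan(+3.000°) = -0.9677, h₀ = 2.8867 rad.
Bracket: h₀ sin ϕ sin δ + cos ϕ cos δ sin h₀ = 2.8867×0.99854×0.05234 + 0.05408×0.99863×0.25217 = 0.150869 + 0.013619 = 0.164488.
Q̄ = (S_0/π) × [bracket] = (589/π) × 0.164488 = 30.84 W/m².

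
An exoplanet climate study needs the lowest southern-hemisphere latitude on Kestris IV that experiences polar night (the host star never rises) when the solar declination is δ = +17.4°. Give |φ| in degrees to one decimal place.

|φ| = 72.6°

Polar night requires cos H₀ = −tan φ tan δ ≥ 1, i.e. tan φ tan δ ≤ −1.
The boundary is |tan φ| · |tan δ| = 1, so |φ| = 90° − |δ| = 90° − 17.4° = 72.6° in the southern hemisphere.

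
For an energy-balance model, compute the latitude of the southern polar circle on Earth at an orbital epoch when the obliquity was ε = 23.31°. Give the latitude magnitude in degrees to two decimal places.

The polar circle is the lowest latitude that experiences at least one full rotation of continuous darkness at the northern-summer solstice; it lies at |ϕ| = 90° − ε = 90° − 23.31° = 66.69°.

66.69°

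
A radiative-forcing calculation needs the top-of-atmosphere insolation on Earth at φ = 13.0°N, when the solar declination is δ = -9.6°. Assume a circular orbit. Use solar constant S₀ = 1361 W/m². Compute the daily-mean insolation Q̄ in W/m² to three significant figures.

Q̄ ≈ 391 W/m²

cos H₀ = −tan(+13.0°) tan(-9.600°) = 0.0390, H₀ = 1.5317 rad.
Bracket: H₀ sin φ sin δ + cos φ cos δ sin H₀ = 1.5317×0.22495×-0.16677 + 0.97437×0.98600×0.99924 = -0.057462 + 0.959999 = 0.902537.
Q̄ = (S₀/π) × [bracket] = (1361/π) × 0.902537 = 391.0 W/m².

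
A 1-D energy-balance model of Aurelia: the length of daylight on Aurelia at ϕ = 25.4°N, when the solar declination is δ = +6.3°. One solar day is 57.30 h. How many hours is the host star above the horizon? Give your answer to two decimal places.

29.61 h

cos h₀ = −tan ϕ · tan δ = −tan(+25.4°) × tan(+6.300°) = -0.0524, so h₀ = 1.6232 rad = 93.00°.
Daylight = 2h₀/(2π) × 57.30 h = (1.6232/π) × 57.30 = 29.61 h.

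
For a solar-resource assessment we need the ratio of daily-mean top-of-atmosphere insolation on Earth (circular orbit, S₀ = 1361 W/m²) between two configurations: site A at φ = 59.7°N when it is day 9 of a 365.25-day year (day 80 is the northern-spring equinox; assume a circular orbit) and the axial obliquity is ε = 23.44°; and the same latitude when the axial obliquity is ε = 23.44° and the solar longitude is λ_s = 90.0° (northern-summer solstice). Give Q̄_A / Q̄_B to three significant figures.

— Configuration A (φ=+59.7°):
Solar longitude: λ_s = 360° × (9 − 80)/365.25 = -69.979°, i.e. -69.979° + 360° = 290.021°.
sin δ = sin 23.44° × sin 290.021° = -0.37375, so δ = -21.947°.
cos H₀ = −tan(+59.7°) tan(-21.947°) = 0.6896, H₀ = 0.8099 rad.
Bracket: H₀ sin φ sin δ + cos φ cos δ sin H₀ = 0.8099×0.86340×-0.37375 + 0.50453×0.92753×0.72422 = -0.261351 + 0.338911 = 0.077560.
Q̄ = (S₀/π) × [bracket] = (1361/π) × 0.077560 = 33.601 W/m².
— Configuration B (φ=+59.7°):
Solar declination: sin δ = sin ε · sin λ_s = sin 23.44° × sin 90.0° = 0.39779, so δ = +23.440°.
cos H₀ = −tan(+59.7°) tan(+23.440°) = -0.7420, H₀ = 2.4068 rad.
Bracket: H₀ sin φ sin δ + cos φ cos δ sin H₀ = 2.4068×0.86340×0.39779 + 0.50453×0.91748×0.67044 = 0.826620 + 0.310344 = 1.136964.
Q̄ = (S₀/π) × [bracket] = (1361/π) × 1.136964 = 492.56 W/m².
Ratio Q̄_A / Q̄_B = 33.601 / 492.56 = 0.06822.

Q̄_A / Q̄_B ≈ 0.0682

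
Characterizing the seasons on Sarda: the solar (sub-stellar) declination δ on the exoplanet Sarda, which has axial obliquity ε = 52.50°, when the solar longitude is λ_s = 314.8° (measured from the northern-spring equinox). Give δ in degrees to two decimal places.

δ = -34.26°

sin δ = sin ε · sin λ_s = sin 52.50° × sin 314.8° = -0.562940.
δ = arcsin(-0.562940) = -34.26°.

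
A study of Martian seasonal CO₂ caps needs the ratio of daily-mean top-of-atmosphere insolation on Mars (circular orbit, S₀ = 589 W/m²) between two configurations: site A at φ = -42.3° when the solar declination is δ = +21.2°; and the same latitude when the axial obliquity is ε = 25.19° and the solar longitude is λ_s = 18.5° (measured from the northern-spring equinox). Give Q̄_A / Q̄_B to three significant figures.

— Configuration A (φ=-42.3°):
cos H₀ = −tan(-42.3°) tan(+21.200°) = 0.3529, H₀ = 1.2101 rad.
Bracket: H₀ sin φ sin δ + cos φ cos δ sin H₀ = 1.2101×-0.67301×0.36162 + 0.73963×0.93232×0.93565 = -0.294507 + 0.645198 = 0.350691.
Q̄ = (S₀/π) × [bracket] = (589/π) × 0.350691 = 65.749 W/m².
— Configuration B (φ=-42.3°):
Solar declination: sin δ = sin ε · sin λ_s = sin 25.19° × sin 18.5° = 0.13505, so δ = +7.762°.
cos H₀ = −tan(-42.3°) tan(+7.762°) = 0.1240, H₀ = 1.4465 rad.
Bracket: H₀ sin φ sin δ + cos φ cos δ sin H₀ = 1.4465×-0.67301×0.13505 + 0.73963×0.99084×0.99228 = -0.131472 + 0.727197 = 0.595725.
Q̄ = (S₀/π) × [bracket] = (589/π) × 0.595725 = 111.69 W/m².
Ratio Q̄_A / Q̄_B = 65.749 / 111.69 = 0.5887.

Q̄_A / Q̄_B ≈ 0.589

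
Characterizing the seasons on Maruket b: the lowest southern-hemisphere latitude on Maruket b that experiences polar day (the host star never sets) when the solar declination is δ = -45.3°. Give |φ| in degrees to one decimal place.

Polar day requires cos H₀ = −tan φ tan δ ≤ −1, i.e. tan φ tan δ ≥ 1.
The boundary is |tan φ| · |tan δ| = 1, so |φ| = 90° − |δ| = 90° − 45.3° = 44.7° in the southern hemisphere.

|φ| = 44.7°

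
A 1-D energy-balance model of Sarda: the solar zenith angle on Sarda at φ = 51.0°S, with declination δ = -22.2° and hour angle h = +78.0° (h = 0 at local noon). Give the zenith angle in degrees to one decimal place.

cos θ_z = sin φ sin δ + cos φ cos δ cos h = 0.293637 + 0.121144 = 0.414781.
θ_z = arccos(0.414781) = 65.5°.

θ_z = 65.5°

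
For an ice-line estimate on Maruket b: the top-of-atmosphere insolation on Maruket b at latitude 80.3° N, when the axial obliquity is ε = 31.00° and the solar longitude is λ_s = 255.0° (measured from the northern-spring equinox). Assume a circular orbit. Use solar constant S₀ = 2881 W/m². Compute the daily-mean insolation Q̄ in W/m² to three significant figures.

Q̄ ≈ 0.00 W/m²

Solar declination: sin δ = sin ε · sin λ_s = sin 31.00° × sin 255.0° = -0.49749, so δ = -29.834°.
cos H₀ = −tan(+80.3°) tan(-29.834°) = 3.3551 ≥ 1 ⇒ polar night, H₀ = 0 and Q̄ = 0.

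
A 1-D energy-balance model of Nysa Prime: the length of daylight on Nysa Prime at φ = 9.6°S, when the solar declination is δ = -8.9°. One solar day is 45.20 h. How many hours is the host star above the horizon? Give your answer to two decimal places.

22.98 h

cos H₀ = −tan φ · tan δ = −tan(-9.6°) × tan(-8.900°) = -0.0265, so H₀ = 1.5973 rad = 91.52°.
Daylight = 2H₀/(2π) × 45.20 h = (1.5973/π) × 45.20 = 22.98 h.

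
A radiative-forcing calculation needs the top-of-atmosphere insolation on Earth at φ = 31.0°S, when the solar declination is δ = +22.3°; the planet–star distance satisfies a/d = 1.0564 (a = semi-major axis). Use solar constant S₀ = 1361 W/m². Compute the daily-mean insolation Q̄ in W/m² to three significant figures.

Q̄ ≈ 247 W/m²

cos H₀ = −tan(-31.0°) tan(+22.300°) = 0.2464, H₀ = 1.3218 rad.
Bracket: H₀ sin φ sin δ + cos φ cos δ sin H₀ = 1.3218×-0.51504×0.37946 + 0.85717×0.92521×0.96916 = -0.258329 + 0.768604 = 0.510275.
Inverse-square distance factor (a/d)² = 1.0564² = 1.115981.
Q̄ = (S₀/π) × 1.115981 × [bracket] = (1361/π) × 1.115981 × 0.510275 = 246.7 W/m².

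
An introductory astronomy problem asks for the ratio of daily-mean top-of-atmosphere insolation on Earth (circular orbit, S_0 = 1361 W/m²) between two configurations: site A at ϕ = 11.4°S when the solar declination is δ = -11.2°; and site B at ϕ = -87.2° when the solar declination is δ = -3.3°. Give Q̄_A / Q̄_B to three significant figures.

Q̄_A / Q̄_B ≈ 5.66

— Configuration A (ϕ=-11.4°):
cos h₀ = −tan(-11.4°) tan(-11.200°) = -0.0399, h₀ = 1.6107 rad.
Bracket: h₀ sin ϕ sin δ + cos ϕ cos δ sin h₀ = 1.6107×-0.19766×-0.19423 + 0.98027×0.98096×0.99920 = 0.061837 + 0.960836 = 1.022673.
Q̄ = (S_0/π) × [bracket] = (1361/π) × 1.022673 = 443.04 W/m².
— Configuration B (ϕ=-87.2°):
cos h₀ = −tan(-87.2°) tan(-3.300°) = -1.1789 ≤ −1 ⇒ polar day, h₀ = π.
Bracket: h₀ sin ϕ sin δ + cos ϕ cos δ sin h₀ = 3.1416×-0.99881×-0.05756 + 0.04885×0.99834×0.00000 = 0.180615 + 0.000000 = 0.180615.
Q̄ = (S_0/π) × [bracket] = (1361/π) × 0.180615 = 78.246 W/m².
Ratio Q̄_A / Q̄_B = 443.04 / 78.246 = 5.662.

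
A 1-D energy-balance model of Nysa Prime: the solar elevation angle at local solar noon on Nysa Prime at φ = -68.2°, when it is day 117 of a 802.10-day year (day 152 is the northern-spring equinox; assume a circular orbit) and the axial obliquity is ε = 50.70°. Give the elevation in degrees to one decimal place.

33.9°

Solar longitude: λ_s = 360° × (117 − 152)/802.10 = -15.709°, i.e. -15.709° + 360° = 344.291°.
sin δ = sin 50.70° × sin 344.291° = -0.20952, so δ = -12.094°.
At local noon the hour angle is zero, so the zenith angle equals |φ − δ| = |-68.2° − (-12.094°)| = 56.106°.
Elevation = 90° − 56.106° = 33.9°.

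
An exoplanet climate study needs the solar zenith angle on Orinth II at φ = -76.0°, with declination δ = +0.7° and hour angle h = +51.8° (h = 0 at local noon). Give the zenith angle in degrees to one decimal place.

cos θ_z = sin φ sin δ + cos φ cos δ cos h = -0.011854 + 0.149595 = 0.137741.
θ_z = arccos(0.137741) = 82.1°.

θ_z = 82.1°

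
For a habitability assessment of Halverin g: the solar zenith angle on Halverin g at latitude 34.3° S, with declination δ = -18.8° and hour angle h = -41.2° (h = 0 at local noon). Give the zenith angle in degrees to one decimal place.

cos θ_z = sin φ sin δ + cos φ cos δ cos h = 0.181605 + 0.588408 = 0.770013.
θ_z = arccos(0.770013) = 39.6°.

θ_z = 39.6°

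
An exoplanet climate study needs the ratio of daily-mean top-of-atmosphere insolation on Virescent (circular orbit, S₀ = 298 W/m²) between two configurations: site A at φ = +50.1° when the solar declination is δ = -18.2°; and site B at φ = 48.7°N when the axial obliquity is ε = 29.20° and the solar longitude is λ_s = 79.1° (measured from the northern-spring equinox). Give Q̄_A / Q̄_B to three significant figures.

— Configuration A (φ=+50.1°):
cos H₀ = −tan(+50.1°) tan(-18.200°) = 0.3932, H₀ = 1.1667 rad.
Bracket: H₀ sin φ sin δ + cos φ cos δ sin H₀ = 1.1667×0.76717×-0.31233 + 0.64145×0.94997×0.91944 = -0.279553 + 0.560268 = 0.280715.
Q̄ = (S₀/π) × [bracket] = (298/π) × 0.280715 = 26.628 W/m².
— Configuration B (φ=+48.7°):
Solar declination: sin δ = sin ε · sin λ_s = sin 29.20° × sin 79.1° = 0.47906, so δ = +28.624°.
cos H₀ = −tan(+48.7°) tan(+28.624°) = -0.6212, H₀ = 2.2411 rad.
Bracket: H₀ sin φ sin δ + cos φ cos δ sin H₀ = 2.2411×0.75126×0.47906 + 0.66000×0.87778×0.78363 = 0.806569 + 0.453984 = 1.260553.
Q̄ = (S₀/π) × [bracket] = (298/π) × 1.260553 = 119.57 W/m².
Ratio Q̄_A / Q̄_B = 26.628 / 119.57 = 0.2227.

Q̄_A / Q̄_B ≈ 0.223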